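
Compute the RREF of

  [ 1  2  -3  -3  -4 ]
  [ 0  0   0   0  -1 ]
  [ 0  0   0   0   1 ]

R2 → -1·R2
  [ 1  2  -3  -3  -4 ]
  [ 0  0   0   0   1 ]
  [ 0  0   0   0   1 ]
R3 → R3 − R2
  [ 1  2  -3  -3  -4 ]
  [ 0  0   0   0   1 ]
  [ 0  0   0   0   0 ]
R1 → R1 + 4·R2
  [ 1  2  -3  -3  0 ]
  [ 0  0   0   0  1 ]
  [ 0  0   0   0  0 ]

[[1, 2, -3, -3, 0], [0, 0, 0, 0, 1], [0, 0, 0, 0, 0]]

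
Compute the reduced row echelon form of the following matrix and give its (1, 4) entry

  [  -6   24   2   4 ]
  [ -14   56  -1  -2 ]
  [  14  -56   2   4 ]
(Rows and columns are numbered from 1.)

r1 := -1/6·r1
  [   1   -4  -1/3  -2/3 ]
  [ -14   56    -1    -2 ]
  [  14  -56     2     4 ]
r2 := r2 + 14·r1
  [  1   -4   -1/3   -2/3 ]
  [  0    0  -17/3  -34/3 ]
  [ 14  -56      2      4 ]
r3 := r3 − 14·r1
  [ 1  -4   -1/3   -2/3 ]
  [ 0   0  -17/3  -34/3 ]
  [ 0   0   20/3   40/3 ]
r2 := -3/17·r2
  [ 1  -4  -1/3  -2/3 ]
  [ 0   0     1     2 ]
  [ 0   0  20/3  40/3 ]
r3 := r3 − 20/3·r2
  [ 1  -4  -1/3  -2/3 ]
  [ 0   0     1     2 ]
  [ 0   0     0     0 ]
r1 := r1 + 1/3·r2
  [ 1  -4  0  0 ]
  [ 0   0  1  2 ]
  [ 0   0  0  0 ]

0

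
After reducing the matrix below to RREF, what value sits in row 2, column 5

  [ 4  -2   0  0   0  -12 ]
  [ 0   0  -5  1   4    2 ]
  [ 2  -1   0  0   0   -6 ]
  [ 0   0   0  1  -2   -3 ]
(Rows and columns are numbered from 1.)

R1 → 1/4·R1
  [ 1  -1/2   0  0   0  -3 ]
  [ 0     0  -5  1   4   2 ]
  [ 2    -1   0  0   0  -6 ]
  [ 0     0   0  1  -2  -3 ]
R3 → R3 − 2·R1
  [ 1  -1/2   0  0   0  -3 ]
  [ 0     0  -5  1   4   2 ]
  [ 0     0   0  0   0   0 ]
  [ 0     0   0  1  -2  -3 ]
R2 → -1/5·R2
  [ 1  -1/2  0     0     0    -3 ]
  [ 0     0  1  -1/5  -4/5  -2/5 ]
  [ 0     0  0     0     0     0 ]
  [ 0     0  0     1    -2    -3 ]
R3 ↔ R4
  [ 1  -1/2  0     0     0    -3 ]
  [ 0     0  1  -1/5  -4/5  -2/5 ]
  [ 0     0  0     1    -2    -3 ]
  [ 0     0  0     0     0     0 ]
R2 → R2 + 1/5·R3
  [ 1  -1/2  0  0     0  -3 ]
  [ 0     0  1  0  -6/5  -1 ]
  [ 0     0  0  1    -2  -3 ]
  [ 0     0  0  0     0   0 ]

-6/5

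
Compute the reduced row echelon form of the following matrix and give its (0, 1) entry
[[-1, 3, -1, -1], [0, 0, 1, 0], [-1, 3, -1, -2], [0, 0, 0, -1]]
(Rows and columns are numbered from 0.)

ρ1 -> -1·ρ1
  [  1  -3   1   1 ]
  [  0   0   1   0 ]
  [ -1   3  -1  -2 ]
  [  0   0   0  -1 ]
ρ3 -> ρ3 + ρ1
  [ 1  -3  1   1 ]
  [ 0   0  1   0 ]
  [ 0   0  0  -1 ]
  [ 0   0  0  -1 ]
ρ3 -> -1·ρ3
  [ 1  -3  1   1 ]
  [ 0   0  1   0 ]
  [ 0   0  0   1 ]
  [ 0   0  0  -1 ]
ρ4 -> ρ4 + ρ3
  [ 1  -3  1  1 ]
  [ 0   0  1  0 ]
  [ 0   0  0  1 ]
  [ 0   0  0  0 ]
ρ1 -> ρ1 − ρ3
  [ 1  -3  1  0 ]
  [ 0   0  1  0 ]
  [ 0   0  0  1 ]
  [ 0   0  0  0 ]
ρ1 -> ρ1 − ρ2
  [ 1  -3  0  0 ]
  [ 0   0  1  0 ]
  [ 0   0  0  1 ]
  [ 0   0  0  0 ]

-3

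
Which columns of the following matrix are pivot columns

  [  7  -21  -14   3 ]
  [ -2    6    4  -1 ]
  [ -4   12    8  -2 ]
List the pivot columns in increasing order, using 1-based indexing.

R1 -> 1/7·R1
  [  1  -3  -2  3/7 ]
  [ -2   6   4   -1 ]
  [ -4  12   8   -2 ]
R2 -> R2 + 2·R1
  [  1  -3  -2   3/7 ]
  [  0   0   0  -1/7 ]
  [ -4  12   8    -2 ]
R3 -> R3 + 4·R1
  [ 1  -3  -2   3/7 ]
  [ 0   0   0  -1/7 ]
  [ 0   0   0  -2/7 ]
R2 -> -7·R2
  [ 1  -3  -2   3/7 ]
  [ 0   0   0     1 ]
  [ 0   0   0  -2/7 ]
R3 -> R3 + 2/7·R2
  [ 1  -3  -2  3/7 ]
  [ 0   0   0    1 ]
  [ 0   0   0    0 ]
R1 -> R1 − 3/7·R2
  [ 1  -3  -2  0 ]
  [ 0   0   0  1 ]
  [ 0   0   0  0 ]
Pivot columns are the columns containing a leading 1.

1, 4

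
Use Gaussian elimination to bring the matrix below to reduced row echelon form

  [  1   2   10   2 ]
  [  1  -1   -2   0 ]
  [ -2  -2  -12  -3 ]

R2 := R2 − R1
R3 := R3 + 2·R1
R2 := -1/3·R2
R3 := R3 − 2·R2
R3 := -3·R3
R2 := R2 − 2/3·R3
R1 := R1 − 2·R3
R1 := R1 − 2·R2

[[1, 0, 2, 0], [0, 1, 4, 0], [0, 0, 0, 1]]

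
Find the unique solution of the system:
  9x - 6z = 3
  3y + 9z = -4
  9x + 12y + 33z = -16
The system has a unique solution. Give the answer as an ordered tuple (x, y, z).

(-1/3, 5/3, -1)

Form the augmented matrix and row-reduce:
  [ 9   0  -6  |    3 ]
  [ 0   3   9  |   -4 ]
  [ 9  12  33  |  -16 ]
r1 -> 1/9·r1
  [ 1   0  -2/3  |  1/3 ]
  [ 0   3     9  |   -4 ]
  [ 9  12    33  |  -16 ]
r3 -> r3 − 9·r1
  [ 1   0  -2/3  |  1/3 ]
  [ 0   3     9  |   -4 ]
  [ 0  12    39  |  -19 ]
r2 -> 1/3·r2
  [ 1   0  -2/3  |   1/3 ]
  [ 0   1     3  |  -4/3 ]
  [ 0  12    39  |   -19 ]
r3 -> r3 − 12·r2
  [ 1  0  -2/3  |   1/3 ]
  [ 0  1     3  |  -4/3 ]
  [ 0  0     3  |    -3 ]
r3 -> 1/3·r3
  [ 1  0  -2/3  |   1/3 ]
  [ 0  1     3  |  -4/3 ]
  [ 0  0     1  |    -1 ]
r2 -> r2 − 3·r3
  [ 1  0  -2/3  |  1/3 ]
  [ 0  1     0  |  5/3 ]
  [ 0  0     1  |   -1 ]
r1 -> r1 + 2/3·r3
  [ 1  0  0  |  -1/3 ]
  [ 0  1  0  |   5/3 ]
  [ 0  0  1  |    -1 ]
Reading off the last column: x = -1/3, y = 5/3, z = -1.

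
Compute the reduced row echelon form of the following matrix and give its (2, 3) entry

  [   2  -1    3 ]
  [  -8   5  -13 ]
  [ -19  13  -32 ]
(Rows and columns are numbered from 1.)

-1

r1 → 1/2·r1
  [   1  -1/2  3/2 ]
  [  -8     5  -13 ]
  [ -19    13  -32 ]
r2 → r2 + 8·r1
  [   1  -1/2  3/2 ]
  [   0     1   -1 ]
  [ -19    13  -32 ]
r3 → r3 + 19·r1
  [ 1  -1/2   3/2 ]
  [ 0     1    -1 ]
  [ 0   7/2  -7/2 ]
r3 → r3 − 7/2·r2
  [ 1  -1/2  3/2 ]
  [ 0     1   -1 ]
  [ 0     0    0 ]
r1 → r1 + 1/2·r2
  [ 1  0   1 ]
  [ 0  1  -1 ]
  [ 0  0   0 ]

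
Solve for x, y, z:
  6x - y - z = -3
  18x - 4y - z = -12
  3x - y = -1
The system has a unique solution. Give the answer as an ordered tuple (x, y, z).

(-2, -5, -4)

Form the augmented matrix and row-reduce:
  [  6  -1  -1  |   -3 ]
  [ 18  -4  -1  |  -12 ]
  [  3  -1   0  |   -1 ]
r1 := 1/6·r1
  [  1  -1/6  -1/6  |  -1/2 ]
  [ 18    -4    -1  |   -12 ]
  [  3    -1     0  |    -1 ]
r2 := r2 − 18·r1
  [ 1  -1/6  -1/6  |  -1/2 ]
  [ 0    -1     2  |    -3 ]
  [ 3    -1     0  |    -1 ]
r3 := r3 − 3·r1
  [ 1  -1/6  -1/6  |  -1/2 ]
  [ 0    -1     2  |    -3 ]
  [ 0  -1/2   1/2  |   1/2 ]
r2 := -1·r2
  [ 1  -1/6  -1/6  |  -1/2 ]
  [ 0     1    -2  |     3 ]
  [ 0  -1/2   1/2  |   1/2 ]
r3 := r3 + 1/2·r2
  [ 1  -1/6  -1/6  |  -1/2 ]
  [ 0     1    -2  |     3 ]
  [ 0     0  -1/2  |     2 ]
r3 := -2·r3
  [ 1  -1/6  -1/6  |  -1/2 ]
  [ 0     1    -2  |     3 ]
  [ 0     0     1  |    -4 ]
r2 := r2 + 2·r3
  [ 1  -1/6  -1/6  |  -1/2 ]
  [ 0     1     0  |    -5 ]
  [ 0     0     1  |    -4 ]
r1 := r1 + 1/6·r3
  [ 1  -1/6  0  |  -7/6 ]
  [ 0     1  0  |    -5 ]
  [ 0     0  1  |    -4 ]
r1 := r1 + 1/6·r2
  [ 1  0  0  |  -2 ]
  [ 0  1  0  |  -5 ]
  [ 0  0  1  |  -4 ]
Reading off the last column: x = -2, y = -5, z = -4.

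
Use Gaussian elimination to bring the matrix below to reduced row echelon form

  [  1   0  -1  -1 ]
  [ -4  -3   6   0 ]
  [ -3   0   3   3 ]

[[1, 0, -1, -1], [0, 1, -2/3, 4/3], [0, 0, 0, 0]]

Add 4 times ρ1 to ρ2.
  [  1   0  -1  -1 ]
  [  0  -3   2  -4 ]
  [ -3   0   3   3 ]
Add 3 times ρ1 to ρ3.
  [ 1   0  -1  -1 ]
  [ 0  -3   2  -4 ]
  [ 0   0   0   0 ]
Multiply ρ2 by -1/3.
  [ 1  0    -1   -1 ]
  [ 0  1  -2/3  4/3 ]
  [ 0  0     0    0 ]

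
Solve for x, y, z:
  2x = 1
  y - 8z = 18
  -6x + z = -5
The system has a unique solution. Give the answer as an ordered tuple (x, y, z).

(1/2, 2, -2)

Form the augmented matrix and row-reduce:
  [  2  0   0  |   1 ]
  [  0  1  -8  |  18 ]
  [ -6  0   1  |  -5 ]
ρ1 := 1/2·ρ1
  [  1  0   0  |  1/2 ]
  [  0  1  -8  |   18 ]
  [ -6  0   1  |   -5 ]
ρ3 := ρ3 + 6·ρ1
  [ 1  0   0  |  1/2 ]
  [ 0  1  -8  |   18 ]
  [ 0  0   1  |   -2 ]
ρ2 := ρ2 + 8·ρ3
  [ 1  0  0  |  1/2 ]
  [ 0  1  0  |    2 ]
  [ 0  0  1  |   -2 ]
Reading off the last column: x = 1/2, y = 2, z = -2.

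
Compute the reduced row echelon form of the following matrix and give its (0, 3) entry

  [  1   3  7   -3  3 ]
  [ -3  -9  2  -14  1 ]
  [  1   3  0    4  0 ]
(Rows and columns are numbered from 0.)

4

r2 -> r2 + 3·r1
r3 -> r3 − r1
r2 -> 1/23·r2
r3 -> r3 + 7·r2
r3 -> 23·r3
r2 -> r2 − 10/23·r3
r1 -> r1 − 3·r3
r1 -> r1 − 7·r2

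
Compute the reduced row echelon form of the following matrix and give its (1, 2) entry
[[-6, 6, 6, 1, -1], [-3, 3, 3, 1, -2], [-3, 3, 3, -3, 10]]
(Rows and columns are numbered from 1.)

r1 → -1/6·r1
  [  1  -1  -1  -1/6  1/6 ]
  [ -3   3   3     1   -2 ]
  [ -3   3   3    -3   10 ]
r2 → r2 + 3·r1
  [  1  -1  -1  -1/6   1/6 ]
  [  0   0   0   1/2  -3/2 ]
  [ -3   3   3    -3    10 ]
r3 → r3 + 3·r1
  [ 1  -1  -1  -1/6   1/6 ]
  [ 0   0   0   1/2  -3/2 ]
  [ 0   0   0  -7/2  21/2 ]
r2 → 2·r2
  [ 1  -1  -1  -1/6   1/6 ]
  [ 0   0   0     1    -3 ]
  [ 0   0   0  -7/2  21/2 ]
r3 → r3 + 7/2·r2
  [ 1  -1  -1  -1/6  1/6 ]
  [ 0   0   0     1   -3 ]
  [ 0   0   0     0    0 ]
r1 → r1 + 1/6·r2
  [ 1  -1  -1  0  -1/3 ]
  [ 0   0   0  1    -3 ]
  [ 0   0   0  0     0 ]

-1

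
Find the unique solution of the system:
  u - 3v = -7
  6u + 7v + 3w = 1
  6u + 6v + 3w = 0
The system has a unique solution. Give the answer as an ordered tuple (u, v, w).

(-4, 1, 6)

Form the augmented matrix and row-reduce:
  [ 1  -3  0  |  -7 ]
  [ 6   7  3  |   1 ]
  [ 6   6  3  |   0 ]
R2 := R2 − 6·R1
  [ 1  -3  0  |  -7 ]
  [ 0  25  3  |  43 ]
  [ 6   6  3  |   0 ]
R3 := R3 − 6·R1
  [ 1  -3  0  |  -7 ]
  [ 0  25  3  |  43 ]
  [ 0  24  3  |  42 ]
R2 := 1/25·R2
  [ 1  -3     0  |     -7 ]
  [ 0   1  3/25  |  43/25 ]
  [ 0  24     3  |     42 ]
R3 := R3 − 24·R2
  [ 1  -3     0  |     -7 ]
  [ 0   1  3/25  |  43/25 ]
  [ 0   0  3/25  |  18/25 ]
R3 := 25/3·R3
  [ 1  -3     0  |     -7 ]
  [ 0   1  3/25  |  43/25 ]
  [ 0   0     1  |      6 ]
R2 := R2 − 3/25·R3
  [ 1  -3  0  |  -7 ]
  [ 0   1  0  |   1 ]
  [ 0   0  1  |   6 ]
R1 := R1 + 3·R2
  [ 1  0  0  |  -4 ]
  [ 0  1  0  |   1 ]
  [ 0  0  1  |   6 ]
Reading off the last column: u = -4, v = 1, w = 6.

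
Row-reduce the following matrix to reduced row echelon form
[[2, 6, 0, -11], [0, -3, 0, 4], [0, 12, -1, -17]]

[[1, 0, 0, -3/2], [0, 1, 0, -4/3], [0, 0, 1, 1]]

r1 := 1/2·r1
r2 := -1/3·r2
r3 := r3 − 12·r2
r3 := -1·r3
r1 := r1 − 3·r2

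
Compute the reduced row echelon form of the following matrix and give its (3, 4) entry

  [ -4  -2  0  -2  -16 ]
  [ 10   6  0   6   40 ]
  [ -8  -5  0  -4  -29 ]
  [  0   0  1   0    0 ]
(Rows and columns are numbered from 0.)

Multiply r1 by -1/4.
  [  1  1/2  0  1/2    4 ]
  [ 10    6  0    6   40 ]
  [ -8   -5  0   -4  -29 ]
  [  0    0  1    0    0 ]
Subtract 10 times r1 from r2.
  [  1  1/2  0  1/2    4 ]
  [  0    1  0    1    0 ]
  [ -8   -5  0   -4  -29 ]
  [  0    0  1    0    0 ]
Add 8 times r1 to r3.
  [ 1  1/2  0  1/2  4 ]
  [ 0    1  0    1  0 ]
  [ 0   -1  0    0  3 ]
  [ 0    0  1    0  0 ]
Add r2 to r3.
  [ 1  1/2  0  1/2  4 ]
  [ 0    1  0    1  0 ]
  [ 0    0  0    1  3 ]
  [ 0    0  1    0  0 ]
Swap r3 and r4.
  [ 1  1/2  0  1/2  4 ]
  [ 0    1  0    1  0 ]
  [ 0    0  1    0  0 ]
  [ 0    0  0    1  3 ]
Subtract r4 from r2.
  [ 1  1/2  0  1/2   4 ]
  [ 0    1  0    0  -3 ]
  [ 0    0  1    0   0 ]
  [ 0    0  0    1   3 ]
Subtract 1/2 times r4 from r1.
  [ 1  1/2  0  0  5/2 ]
  [ 0    1  0  0   -3 ]
  [ 0    0  1  0    0 ]
  [ 0    0  0  1    3 ]
Subtract 1/2 times r2 from r1.
  [ 1  0  0  0   4 ]
  [ 0  1  0  0  -3 ]
  [ 0  0  1  0   0 ]
  [ 0  0  0  1   3 ]

3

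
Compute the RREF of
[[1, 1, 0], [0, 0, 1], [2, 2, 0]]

[[1, 1, 0], [0, 0, 1], [0, 0, 0]]

r3 := r3 − 2·r1
  [ 1  1  0 ]
  [ 0  0  1 ]
  [ 0  0  0 ]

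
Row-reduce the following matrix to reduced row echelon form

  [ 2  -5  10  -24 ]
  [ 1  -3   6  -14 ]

[[1, 0, 0, -2], [0, 1, -2, 4]]

R1 := 1/2·R1
  [ 1  -5/2  5  -12 ]
  [ 1    -3  6  -14 ]
R2 := R2 − R1
  [ 1  -5/2  5  -12 ]
  [ 0  -1/2  1   -2 ]
R2 := -2·R2
  [ 1  -5/2   5  -12 ]
  [ 0     1  -2    4 ]
R1 := R1 + 5/2·R2
  [ 1  0   0  -2 ]
  [ 0  1  -2   4 ]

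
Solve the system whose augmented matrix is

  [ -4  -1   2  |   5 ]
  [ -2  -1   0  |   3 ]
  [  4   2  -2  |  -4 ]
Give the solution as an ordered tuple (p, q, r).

(-2, 1, -1)

R1 := -1/4·R1
  [  1  1/4  -1/2  |  -5/4 ]
  [ -2   -1     0  |     3 ]
  [  4    2    -2  |    -4 ]
R2 := R2 + 2·R1
  [ 1   1/4  -1/2  |  -5/4 ]
  [ 0  -1/2    -1  |   1/2 ]
  [ 4     2    -2  |    -4 ]
R3 := R3 − 4·R1
  [ 1   1/4  -1/2  |  -5/4 ]
  [ 0  -1/2    -1  |   1/2 ]
  [ 0     1     0  |     1 ]
R2 := -2·R2
  [ 1  1/4  -1/2  |  -5/4 ]
  [ 0    1     2  |    -1 ]
  [ 0    1     0  |     1 ]
R3 := R3 − R2
  [ 1  1/4  -1/2  |  -5/4 ]
  [ 0    1     2  |    -1 ]
  [ 0    0    -2  |     2 ]
R3 := -1/2·R3
  [ 1  1/4  -1/2  |  -5/4 ]
  [ 0    1     2  |    -1 ]
  [ 0    0     1  |    -1 ]
R2 := R2 − 2·R3
  [ 1  1/4  -1/2  |  -5/4 ]
  [ 0    1     0  |     1 ]
  [ 0    0     1  |    -1 ]
R1 := R1 + 1/2·R3
  [ 1  1/4  0  |  -7/4 ]
  [ 0    1  0  |     1 ]
  [ 0    0  1  |    -1 ]
R1 := R1 − 1/4·R2
  [ 1  0  0  |  -2 ]
  [ 0  1  0  |   1 ]
  [ 0  0  1  |  -1 ]
Reading off the last column: p = -2, q = 1, r = -1.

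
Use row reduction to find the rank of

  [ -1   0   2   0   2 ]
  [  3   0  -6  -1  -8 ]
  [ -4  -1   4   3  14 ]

rank = 3

ρ1 → -1·ρ1
  [  1   0  -2   0  -2 ]
  [  3   0  -6  -1  -8 ]
  [ -4  -1   4   3  14 ]
ρ2 → ρ2 − 3·ρ1
  [  1   0  -2   0  -2 ]
  [  0   0   0  -1  -2 ]
  [ -4  -1   4   3  14 ]
ρ3 → ρ3 + 4·ρ1
  [ 1   0  -2   0  -2 ]
  [ 0   0   0  -1  -2 ]
  [ 0  -1  -4   3   6 ]
ρ2 ↔ ρ3
  [ 1   0  -2   0  -2 ]
  [ 0  -1  -4   3   6 ]
  [ 0   0   0  -1  -2 ]
ρ2 → -1·ρ2
  [ 1  0  -2   0  -2 ]
  [ 0  1   4  -3  -6 ]
  [ 0  0   0  -1  -2 ]
ρ3 → -1·ρ3
  [ 1  0  -2   0  -2 ]
  [ 0  1   4  -3  -6 ]
  [ 0  0   0   1   2 ]
ρ2 → ρ2 + 3·ρ3
  [ 1  0  -2  0  -2 ]
  [ 0  1   4  0   0 ]
  [ 0  0   0  1   2 ]
The reduced form has 3 nonzero rows.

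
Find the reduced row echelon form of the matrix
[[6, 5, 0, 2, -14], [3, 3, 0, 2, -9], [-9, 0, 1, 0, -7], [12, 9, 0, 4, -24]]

[[1, 0, 0, 0, 1], [0, 1, 0, 0, -4], [0, 0, 1, 0, 2], [0, 0, 0, 1, 0]]

R1 -> 1/6·R1
  [  1  5/6  0  1/3  -7/3 ]
  [  3    3  0    2    -9 ]
  [ -9    0  1    0    -7 ]
  [ 12    9  0    4   -24 ]
R2 -> R2 − 3·R1
  [  1  5/6  0  1/3  -7/3 ]
  [  0  1/2  0    1    -2 ]
  [ -9    0  1    0    -7 ]
  [ 12    9  0    4   -24 ]
R3 -> R3 + 9·R1
  [  1   5/6  0  1/3  -7/3 ]
  [  0   1/2  0    1    -2 ]
  [  0  15/2  1    3   -28 ]
  [ 12     9  0    4   -24 ]
R4 -> R4 − 12·R1
  [ 1   5/6  0  1/3  -7/3 ]
  [ 0   1/2  0    1    -2 ]
  [ 0  15/2  1    3   -28 ]
  [ 0    -1  0    0     4 ]
R2 -> 2·R2
  [ 1   5/6  0  1/3  -7/3 ]
  [ 0     1  0    2    -4 ]
  [ 0  15/2  1    3   -28 ]
  [ 0    -1  0    0     4 ]
R3 -> R3 − 15/2·R2
  [ 1  5/6  0  1/3  -7/3 ]
  [ 0    1  0    2    -4 ]
  [ 0    0  1  -12     2 ]
  [ 0   -1  0    0     4 ]
R4 -> R4 + R2
  [ 1  5/6  0  1/3  -7/3 ]
  [ 0    1  0    2    -4 ]
  [ 0    0  1  -12     2 ]
  [ 0    0  0    2     0 ]
R4 -> 1/2·R4
  [ 1  5/6  0  1/3  -7/3 ]
  [ 0    1  0    2    -4 ]
  [ 0    0  1  -12     2 ]
  [ 0    0  0    1     0 ]
R3 -> R3 + 12·R4
  [ 1  5/6  0  1/3  -7/3 ]
  [ 0    1  0    2    -4 ]
  [ 0    0  1    0     2 ]
  [ 0    0  0    1     0 ]
R2 -> R2 − 2·R4
  [ 1  5/6  0  1/3  -7/3 ]
  [ 0    1  0    0    -4 ]
  [ 0    0  1    0     2 ]
  [ 0    0  0    1     0 ]
R1 -> R1 − 1/3·R4
  [ 1  5/6  0  0  -7/3 ]
  [ 0    1  0  0    -4 ]
  [ 0    0  1  0     2 ]
  [ 0    0  0  1     0 ]
R1 -> R1 − 5/6·R2
  [ 1  0  0  0   1 ]
  [ 0  1  0  0  -4 ]
  [ 0  0  1  0   2 ]
  [ 0  0  0  1   0 ]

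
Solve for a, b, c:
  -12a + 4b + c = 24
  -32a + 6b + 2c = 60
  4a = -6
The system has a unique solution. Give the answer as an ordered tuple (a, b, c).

Form the augmented matrix and row-reduce:
  [ -12  4  1  |  24 ]
  [ -32  6  2  |  60 ]
  [   4  0  0  |  -6 ]
ρ1 -> -1/12·ρ1
  [   1  -1/3  -1/12  |  -2 ]
  [ -32     6      2  |  60 ]
  [   4     0      0  |  -6 ]
ρ2 -> ρ2 + 32·ρ1
  [ 1   -1/3  -1/12  |  -2 ]
  [ 0  -14/3   -2/3  |  -4 ]
  [ 4      0      0  |  -6 ]
ρ3 -> ρ3 − 4·ρ1
  [ 1   -1/3  -1/12  |  -2 ]
  [ 0  -14/3   -2/3  |  -4 ]
  [ 0    4/3    1/3  |   2 ]
ρ2 -> -3/14·ρ2
  [ 1  -1/3  -1/12  |   -2 ]
  [ 0     1    1/7  |  6/7 ]
  [ 0   4/3    1/3  |    2 ]
ρ3 -> ρ3 − 4/3·ρ2
  [ 1  -1/3  -1/12  |   -2 ]
  [ 0     1    1/7  |  6/7 ]
  [ 0     0    1/7  |  6/7 ]
ρ3 -> 7·ρ3
  [ 1  -1/3  -1/12  |   -2 ]
  [ 0     1    1/7  |  6/7 ]
  [ 0     0      1  |    6 ]
ρ2 -> ρ2 − 1/7·ρ3
  [ 1  -1/3  -1/12  |  -2 ]
  [ 0     1      0  |   0 ]
  [ 0     0      1  |   6 ]
ρ1 -> ρ1 + 1/12·ρ3
  [ 1  -1/3  0  |  -3/2 ]
  [ 0     1  0  |     0 ]
  [ 0     0  1  |     6 ]
ρ1 -> ρ1 + 1/3·ρ2
  [ 1  0  0  |  -3/2 ]
  [ 0  1  0  |     0 ]
  [ 0  0  1  |     6 ]
Reading off the last column: a = -3/2, b = 0, c = 6.

(-3/2, 0, 6)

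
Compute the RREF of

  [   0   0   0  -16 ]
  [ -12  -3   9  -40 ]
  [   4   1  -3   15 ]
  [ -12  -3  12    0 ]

Swap r1 and r2.
  [ -12  -3   9  -40 ]
  [   0   0   0  -16 ]
  [   4   1  -3   15 ]
  [ -12  -3  12    0 ]
Multiply r1 by -1/12.
  [   1  1/4  -3/4  10/3 ]
  [   0    0     0   -16 ]
  [   4    1    -3    15 ]
  [ -12   -3    12     0 ]
Subtract 4 times r1 from r3.
  [   1  1/4  -3/4  10/3 ]
  [   0    0     0   -16 ]
  [   0    0     0   5/3 ]
  [ -12   -3    12     0 ]
Add 12 times r1 to r4.
  [ 1  1/4  -3/4  10/3 ]
  [ 0    0     0   -16 ]
  [ 0    0     0   5/3 ]
  [ 0    0     3    40 ]
Swap r2 and r4.
  [ 1  1/4  -3/4  10/3 ]
  [ 0    0     3    40 ]
  [ 0    0     0   5/3 ]
  [ 0    0     0   -16 ]
Multiply r2 by 1/3.
  [ 1  1/4  -3/4  10/3 ]
  [ 0    0     1  40/3 ]
  [ 0    0     0   5/3 ]
  [ 0    0     0   -16 ]
Multiply r3 by 3/5.
  [ 1  1/4  -3/4  10/3 ]
  [ 0    0     1  40/3 ]
  [ 0    0     0     1 ]
  [ 0    0     0   -16 ]
Add 16 times r3 to r4.
  [ 1  1/4  -3/4  10/3 ]
  [ 0    0     1  40/3 ]
  [ 0    0     0     1 ]
  [ 0    0     0     0 ]
Subtract 40/3 times r3 from r2.
  [ 1  1/4  -3/4  10/3 ]
  [ 0    0     1     0 ]
  [ 0    0     0     1 ]
  [ 0    0     0     0 ]
Subtract 10/3 times r3 from r1.
  [ 1  1/4  -3/4  0 ]
  [ 0    0     1  0 ]
  [ 0    0     0  1 ]
  [ 0    0     0  0 ]
Add 3/4 times r2 to r1.
  [ 1  1/4  0  0 ]
  [ 0    0  1  0 ]
  [ 0    0  0  1 ]
  [ 0    0  0  0 ]

[[1, 1/4, 0, 0], [0, 0, 1, 0], [0, 0, 0, 1], [0, 0, 0, 0]]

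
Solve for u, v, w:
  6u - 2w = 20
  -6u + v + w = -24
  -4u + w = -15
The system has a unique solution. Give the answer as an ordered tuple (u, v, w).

Form the augmented matrix and row-reduce:
  [  6  0  -2  |   20 ]
  [ -6  1   1  |  -24 ]
  [ -4  0   1  |  -15 ]
r1 -> 1/6·r1
  [  1  0  -1/3  |  10/3 ]
  [ -6  1     1  |   -24 ]
  [ -4  0     1  |   -15 ]
r2 -> r2 + 6·r1
  [  1  0  -1/3  |  10/3 ]
  [  0  1    -1  |    -4 ]
  [ -4  0     1  |   -15 ]
r3 -> r3 + 4·r1
  [ 1  0  -1/3  |  10/3 ]
  [ 0  1    -1  |    -4 ]
  [ 0  0  -1/3  |  -5/3 ]
r3 -> -3·r3
  [ 1  0  -1/3  |  10/3 ]
  [ 0  1    -1  |    -4 ]
  [ 0  0     1  |     5 ]
r2 -> r2 + r3
  [ 1  0  -1/3  |  10/3 ]
  [ 0  1     0  |     1 ]
  [ 0  0     1  |     5 ]
r1 -> r1 + 1/3·r3
  [ 1  0  0  |  5 ]
  [ 0  1  0  |  1 ]
  [ 0  0  1  |  5 ]
Reading off the last column: u = 5, v = 1, w = 5.

(5, 1, 5)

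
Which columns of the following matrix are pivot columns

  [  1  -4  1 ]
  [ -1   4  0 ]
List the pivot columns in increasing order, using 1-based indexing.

R2 → R2 + R1
R1 → R1 − R2
Pivot columns are the columns containing a leading 1.

1, 3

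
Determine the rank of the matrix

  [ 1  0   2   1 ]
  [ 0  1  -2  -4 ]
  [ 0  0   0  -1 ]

rank = 3

r3 ← -1·r3
r2 ← r2 + 4·r3
r1 ← r1 − r3
The reduced form has 3 nonzero rows.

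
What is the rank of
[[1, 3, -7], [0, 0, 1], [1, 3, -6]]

ρ3 → ρ3 − ρ1
  [ 1  3  -7 ]
  [ 0  0   1 ]
  [ 0  0   1 ]
ρ3 → ρ3 − ρ2
  [ 1  3  -7 ]
  [ 0  0   1 ]
  [ 0  0   0 ]
ρ1 → ρ1 + 7·ρ2
  [ 1  3  0 ]
  [ 0  0  1 ]
  [ 0  0  0 ]
The reduced form has 2 nonzero rows.

rank = 2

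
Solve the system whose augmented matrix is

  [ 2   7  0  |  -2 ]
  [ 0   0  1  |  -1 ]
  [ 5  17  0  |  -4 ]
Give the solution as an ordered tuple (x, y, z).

R1 ← 1/2·R1
  [ 1  7/2  0  |  -1 ]
  [ 0    0  1  |  -1 ]
  [ 5   17  0  |  -4 ]
R3 ← R3 − 5·R1
  [ 1   7/2  0  |  -1 ]
  [ 0     0  1  |  -1 ]
  [ 0  -1/2  0  |   1 ]
R2 <-> R3
  [ 1   7/2  0  |  -1 ]
  [ 0  -1/2  0  |   1 ]
  [ 0     0  1  |  -1 ]
R2 ← -2·R2
  [ 1  7/2  0  |  -1 ]
  [ 0    1  0  |  -2 ]
  [ 0    0  1  |  -1 ]
R1 ← R1 − 7/2·R2
  [ 1  0  0  |   6 ]
  [ 0  1  0  |  -2 ]
  [ 0  0  1  |  -1 ]
Reading off the last column: x = 6, y = -2, z = -1.

(6, -2, -1)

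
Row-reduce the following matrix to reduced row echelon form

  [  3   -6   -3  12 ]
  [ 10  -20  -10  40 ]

R1 := 1/3·R1
  [  1   -2   -1   4 ]
  [ 10  -20  -10  40 ]
R2 := R2 − 10·R1
  [ 1  -2  -1  4 ]
  [ 0   0   0  0 ]

[[1, -2, -1, 4], [0, 0, 0, 0]]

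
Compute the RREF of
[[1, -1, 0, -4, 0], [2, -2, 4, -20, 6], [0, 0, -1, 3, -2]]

[[1, -1, 0, -4, 0], [0, 0, 1, -3, 0], [0, 0, 0, 0, 1]]

R2 → R2 − 2·R1
R2 → 1/4·R2
R3 → R3 + R2
R3 → -2·R3
R2 → R2 − 3/2·R3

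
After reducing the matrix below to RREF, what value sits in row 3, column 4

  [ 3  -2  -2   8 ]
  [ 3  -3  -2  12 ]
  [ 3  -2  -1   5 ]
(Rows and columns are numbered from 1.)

Multiply ρ1 by 1/3.
Subtract 3 times ρ1 from ρ2.
Subtract 3 times ρ1 from ρ3.
Multiply ρ2 by -1.
Add 2/3 times ρ3 to ρ1.
Add 2/3 times ρ2 to ρ1.

-3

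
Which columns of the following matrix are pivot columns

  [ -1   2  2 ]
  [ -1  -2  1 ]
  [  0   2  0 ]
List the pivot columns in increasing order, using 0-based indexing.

0, 1, 2

R1 → -1·R1
  [  1  -2  -2 ]
  [ -1  -2   1 ]
  [  0   2   0 ]
R2 → R2 + R1
  [ 1  -2  -2 ]
  [ 0  -4  -1 ]
  [ 0   2   0 ]
R2 → -1/4·R2
  [ 1  -2   -2 ]
  [ 0   1  1/4 ]
  [ 0   2    0 ]
R3 → R3 − 2·R2
  [ 1  -2    -2 ]
  [ 0   1   1/4 ]
  [ 0   0  -1/2 ]
R3 → -2·R3
  [ 1  -2   -2 ]
  [ 0   1  1/4 ]
  [ 0   0    1 ]
R2 → R2 − 1/4·R3
  [ 1  -2  -2 ]
  [ 0   1   0 ]
  [ 0   0   1 ]
R1 → R1 + 2·R3
  [ 1  -2  0 ]
  [ 0   1  0 ]
  [ 0   0  1 ]
R1 → R1 + 2·R2
  [ 1  0  0 ]
  [ 0  1  0 ]
  [ 0  0  1 ]
Pivot columns are the columns containing a leading 1.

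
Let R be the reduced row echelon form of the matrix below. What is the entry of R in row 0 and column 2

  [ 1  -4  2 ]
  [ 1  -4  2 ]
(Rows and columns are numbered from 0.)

R2 → R2 − R1
  [ 1  -4  2 ]
  [ 0   0  0 ]

2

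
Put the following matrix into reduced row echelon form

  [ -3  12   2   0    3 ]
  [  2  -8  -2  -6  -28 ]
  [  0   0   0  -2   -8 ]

Multiply r1 by -1/3.
  [ 1  -4  -2/3   0   -1 ]
  [ 2  -8    -2  -6  -28 ]
  [ 0   0     0  -2   -8 ]
Subtract 2 times r1 from r2.
  [ 1  -4  -2/3   0   -1 ]
  [ 0   0  -2/3  -6  -26 ]
  [ 0   0     0  -2   -8 ]
Multiply r2 by -3/2.
  [ 1  -4  -2/3   0  -1 ]
  [ 0   0     1   9  39 ]
  [ 0   0     0  -2  -8 ]
Multiply r3 by -1/2.
  [ 1  -4  -2/3  0  -1 ]
  [ 0   0     1  9  39 ]
  [ 0   0     0  1   4 ]
Subtract 9 times r3 from r2.
  [ 1  -4  -2/3  0  -1 ]
  [ 0   0     1  0   3 ]
  [ 0   0     0  1   4 ]
Add 2/3 times r2 to r1.
  [ 1  -4  0  0  1 ]
  [ 0   0  1  0  3 ]
  [ 0   0  0  1  4 ]

[[1, -4, 0, 0, 1], [0, 0, 1, 0, 3], [0, 0, 0, 1, 4]]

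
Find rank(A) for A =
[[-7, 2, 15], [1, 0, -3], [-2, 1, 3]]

rank = 2

R1 -> -1/7·R1
R2 -> R2 − R1
R3 -> R3 + 2·R1
R2 -> 7/2·R2
R3 -> R3 − 3/7·R2
R1 -> R1 + 2/7·R2
The reduced form has 2 nonzero rows.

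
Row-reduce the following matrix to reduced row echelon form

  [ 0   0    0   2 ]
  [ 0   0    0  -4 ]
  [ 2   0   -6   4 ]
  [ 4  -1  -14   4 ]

Swap ρ1 and ρ3.
  [ 2   0   -6   4 ]
  [ 0   0    0  -4 ]
  [ 0   0    0   2 ]
  [ 4  -1  -14   4 ]
Multiply ρ1 by 1/2.
  [ 1   0   -3   2 ]
  [ 0   0    0  -4 ]
  [ 0   0    0   2 ]
  [ 4  -1  -14   4 ]
Subtract 4 times ρ1 from ρ4.
  [ 1   0  -3   2 ]
  [ 0   0   0  -4 ]
  [ 0   0   0   2 ]
  [ 0  -1  -2  -4 ]
Swap ρ2 and ρ4.
  [ 1   0  -3   2 ]
  [ 0  -1  -2  -4 ]
  [ 0   0   0   2 ]
  [ 0   0   0  -4 ]
Multiply ρ2 by -1.
  [ 1  0  -3   2 ]
  [ 0  1   2   4 ]
  [ 0  0   0   2 ]
  [ 0  0   0  -4 ]
Multiply ρ3 by 1/2.
  [ 1  0  -3   2 ]
  [ 0  1   2   4 ]
  [ 0  0   0   1 ]
  [ 0  0   0  -4 ]
Add 4 times ρ3 to ρ4.
  [ 1  0  -3  2 ]
  [ 0  1   2  4 ]
  [ 0  0   0  1 ]
  [ 0  0   0  0 ]
Subtract 4 times ρ3 from ρ2.
  [ 1  0  -3  2 ]
  [ 0  1   2  0 ]
  [ 0  0   0  1 ]
  [ 0  0   0  0 ]
Subtract 2 times ρ3 from ρ1.
  [ 1  0  -3  0 ]
  [ 0  1   2  0 ]
  [ 0  0   0  1 ]
  [ 0  0   0  0 ]

[[1, 0, -3, 0], [0, 1, 2, 0], [0, 0, 0, 1], [0, 0, 0, 0]]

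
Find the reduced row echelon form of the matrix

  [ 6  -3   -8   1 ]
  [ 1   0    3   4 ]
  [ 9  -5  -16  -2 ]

R1 ← 1/6·R1
  [ 1  -1/2  -4/3  1/6 ]
  [ 1     0     3    4 ]
  [ 9    -5   -16   -2 ]
R2 ← R2 − R1
  [ 1  -1/2  -4/3   1/6 ]
  [ 0   1/2  13/3  23/6 ]
  [ 9    -5   -16    -2 ]
R3 ← R3 − 9·R1
  [ 1  -1/2  -4/3   1/6 ]
  [ 0   1/2  13/3  23/6 ]
  [ 0  -1/2    -4  -7/2 ]
R2 ← 2·R2
  [ 1  -1/2  -4/3   1/6 ]
  [ 0     1  26/3  23/3 ]
  [ 0  -1/2    -4  -7/2 ]
R3 ← R3 + 1/2·R2
  [ 1  -1/2  -4/3   1/6 ]
  [ 0     1  26/3  23/3 ]
  [ 0     0   1/3   1/3 ]
R3 ← 3·R3
  [ 1  -1/2  -4/3   1/6 ]
  [ 0     1  26/3  23/3 ]
  [ 0     0     1     1 ]
R2 ← R2 − 26/3·R3
  [ 1  -1/2  -4/3  1/6 ]
  [ 0     1     0   -1 ]
  [ 0     0     1    1 ]
R1 ← R1 + 4/3·R3
  [ 1  -1/2  0  3/2 ]
  [ 0     1  0   -1 ]
  [ 0     0  1    1 ]
R1 ← R1 + 1/2·R2
  [ 1  0  0   1 ]
  [ 0  1  0  -1 ]
  [ 0  0  1   1 ]

[[1, 0, 0, 1], [0, 1, 0, -1], [0, 0, 1, 1]]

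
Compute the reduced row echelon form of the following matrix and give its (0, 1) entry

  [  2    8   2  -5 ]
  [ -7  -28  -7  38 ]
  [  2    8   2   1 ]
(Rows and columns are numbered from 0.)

Multiply r1 by 1/2.
  [  1    4   1  -5/2 ]
  [ -7  -28  -7    38 ]
  [  2    8   2     1 ]
Add 7 times r1 to r2.
  [ 1  4  1  -5/2 ]
  [ 0  0  0  41/2 ]
  [ 2  8  2     1 ]
Subtract 2 times r1 from r3.
  [ 1  4  1  -5/2 ]
  [ 0  0  0  41/2 ]
  [ 0  0  0     6 ]
Multiply r2 by 2/41.
  [ 1  4  1  -5/2 ]
  [ 0  0  0     1 ]
  [ 0  0  0     6 ]
Subtract 6 times r2 from r3.
  [ 1  4  1  -5/2 ]
  [ 0  0  0     1 ]
  [ 0  0  0     0 ]
Add 5/2 times r2 to r1.
  [ 1  4  1  0 ]
  [ 0  0  0  1 ]
  [ 0  0  0  0 ]

4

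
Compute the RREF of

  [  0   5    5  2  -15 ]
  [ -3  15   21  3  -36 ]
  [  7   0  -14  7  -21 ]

R1 <=> R2
  [ -3  15   21  3  -36 ]
  [  0   5    5  2  -15 ]
  [  7   0  -14  7  -21 ]
R1 -> -1/3·R1
  [ 1  -5   -7  -1   12 ]
  [ 0   5    5   2  -15 ]
  [ 7   0  -14   7  -21 ]
R3 -> R3 − 7·R1
  [ 1  -5  -7  -1    12 ]
  [ 0   5   5   2   -15 ]
  [ 0  35  35  14  -105 ]
R2 -> 1/5·R2
  [ 1  -5  -7   -1    12 ]
  [ 0   1   1  2/5    -3 ]
  [ 0  35  35   14  -105 ]
R3 -> R3 − 35·R2
  [ 1  -5  -7   -1  12 ]
  [ 0   1   1  2/5  -3 ]
  [ 0   0   0    0   0 ]
R1 -> R1 + 5·R2
  [ 1  0  -2    1  -3 ]
  [ 0  1   1  2/5  -3 ]
  [ 0  0   0    0   0 ]

[[1, 0, -2, 1, -3], [0, 1, 1, 2/5, -3], [0, 0, 0, 0, 0]]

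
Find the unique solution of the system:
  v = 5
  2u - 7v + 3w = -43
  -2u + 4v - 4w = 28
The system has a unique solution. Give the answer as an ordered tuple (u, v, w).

Form the augmented matrix and row-reduce:
  [  0   1   0  |    5 ]
  [  2  -7   3  |  -43 ]
  [ -2   4  -4  |   28 ]
ρ1 ↔ ρ2
  [  2  -7   3  |  -43 ]
  [  0   1   0  |    5 ]
  [ -2   4  -4  |   28 ]
ρ1 ← 1/2·ρ1
  [  1  -7/2  3/2  |  -43/2 ]
  [  0     1    0  |      5 ]
  [ -2     4   -4  |     28 ]
ρ3 ← ρ3 + 2·ρ1
  [ 1  -7/2  3/2  |  -43/2 ]
  [ 0     1    0  |      5 ]
  [ 0    -3   -1  |    -15 ]
ρ3 ← ρ3 + 3·ρ2
  [ 1  -7/2  3/2  |  -43/2 ]
  [ 0     1    0  |      5 ]
  [ 0     0   -1  |      0 ]
ρ3 ← -1·ρ3
  [ 1  -7/2  3/2  |  -43/2 ]
  [ 0     1    0  |      5 ]
  [ 0     0    1  |      0 ]
ρ1 ← ρ1 − 3/2·ρ3
  [ 1  -7/2  0  |  -43/2 ]
  [ 0     1  0  |      5 ]
  [ 0     0  1  |      0 ]
ρ1 ← ρ1 + 7/2·ρ2
  [ 1  0  0  |  -4 ]
  [ 0  1  0  |   5 ]
  [ 0  0  1  |   0 ]
Reading off the last column: u = -4, v = 5, w = 0.

(-4, 5, 0)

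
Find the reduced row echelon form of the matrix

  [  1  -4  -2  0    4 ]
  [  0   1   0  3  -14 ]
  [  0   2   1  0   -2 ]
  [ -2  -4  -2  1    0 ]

[[1, 0, 0, 0, 0], [0, 1, 0, 0, -2], [0, 0, 1, 0, 2], [0, 0, 0, 1, -4]]

R4 → R4 + 2·R1
R3 → R3 − 2·R2
R4 → R4 + 12·R2
R4 → R4 + 6·R3
R3 → R3 + 6·R4
R2 → R2 − 3·R4
R1 → R1 + 2·R3
R1 → R1 + 4·R2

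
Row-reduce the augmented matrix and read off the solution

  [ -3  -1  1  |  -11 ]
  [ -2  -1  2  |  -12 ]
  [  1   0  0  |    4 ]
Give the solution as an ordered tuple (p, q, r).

Multiply R1 by -1/3.
Add 2 times R1 to R2.
Subtract R1 from R3.
Multiply R2 by -3.
Add 1/3 times R2 to R3.
Multiply R3 by -1.
Add 4 times R3 to R2.
Add 1/3 times R3 to R1.
Subtract 1/3 times R2 from R1.
Reading off the last column: p = 4, q = -6, r = -5.

(4, -6, -5)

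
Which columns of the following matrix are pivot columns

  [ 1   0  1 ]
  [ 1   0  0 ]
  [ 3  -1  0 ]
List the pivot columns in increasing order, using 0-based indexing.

0, 1, 2

Subtract ρ1 from ρ2.
  [ 1   0   1 ]
  [ 0   0  -1 ]
  [ 3  -1   0 ]
Subtract 3 times ρ1 from ρ3.
  [ 1   0   1 ]
  [ 0   0  -1 ]
  [ 0  -1  -3 ]
Swap ρ2 and ρ3.
  [ 1   0   1 ]
  [ 0  -1  -3 ]
  [ 0   0  -1 ]
Multiply ρ2 by -1.
  [ 1  0   1 ]
  [ 0  1   3 ]
  [ 0  0  -1 ]
Multiply ρ3 by -1.
  [ 1  0  1 ]
  [ 0  1  3 ]
  [ 0  0  1 ]
Subtract 3 times ρ3 from ρ2.
  [ 1  0  1 ]
  [ 0  1  0 ]
  [ 0  0  1 ]
Subtract ρ3 from ρ1.
  [ 1  0  0 ]
  [ 0  1  0 ]
  [ 0  0  1 ]
Pivot columns are the columns containing a leading 1.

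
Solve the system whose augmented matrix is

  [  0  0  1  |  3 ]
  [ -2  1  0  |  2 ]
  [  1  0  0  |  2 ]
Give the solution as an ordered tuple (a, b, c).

r1 <=> r2
  [ -2  1  0  |  2 ]
  [  0  0  1  |  3 ]
  [  1  0  0  |  2 ]
r1 := -1/2·r1
  [ 1  -1/2  0  |  -1 ]
  [ 0     0  1  |   3 ]
  [ 1     0  0  |   2 ]
r3 := r3 − r1
  [ 1  -1/2  0  |  -1 ]
  [ 0     0  1  |   3 ]
  [ 0   1/2  0  |   3 ]
r2 <=> r3
  [ 1  -1/2  0  |  -1 ]
  [ 0   1/2  0  |   3 ]
  [ 0     0  1  |   3 ]
r2 := 2·r2
  [ 1  -1/2  0  |  -1 ]
  [ 0     1  0  |   6 ]
  [ 0     0  1  |   3 ]
r1 := r1 + 1/2·r2
  [ 1  0  0  |  2 ]
  [ 0  1  0  |  6 ]
  [ 0  0  1  |  3 ]
Reading off the last column: a = 2, b = 6, c = 3.

(2, 6, 3)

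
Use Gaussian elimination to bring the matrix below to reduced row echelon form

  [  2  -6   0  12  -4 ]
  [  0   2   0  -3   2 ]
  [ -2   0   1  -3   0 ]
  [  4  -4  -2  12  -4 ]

Multiply R1 by 1/2.
  [  1  -3   0   6  -2 ]
  [  0   2   0  -3   2 ]
  [ -2   0   1  -3   0 ]
  [  4  -4  -2  12  -4 ]
Add 2 times R1 to R3.
  [ 1  -3   0   6  -2 ]
  [ 0   2   0  -3   2 ]
  [ 0  -6   1   9  -4 ]
  [ 4  -4  -2  12  -4 ]
Subtract 4 times R1 from R4.
  [ 1  -3   0    6  -2 ]
  [ 0   2   0   -3   2 ]
  [ 0  -6   1    9  -4 ]
  [ 0   8  -2  -12   4 ]
Multiply R2 by 1/2.
  [ 1  -3   0     6  -2 ]
  [ 0   1   0  -3/2   1 ]
  [ 0  -6   1     9  -4 ]
  [ 0   8  -2   -12   4 ]
Add 6 times R2 to R3.
  [ 1  -3   0     6  -2 ]
  [ 0   1   0  -3/2   1 ]
  [ 0   0   1     0   2 ]
  [ 0   8  -2   -12   4 ]
Subtract 8 times R2 from R4.
  [ 1  -3   0     6  -2 ]
  [ 0   1   0  -3/2   1 ]
  [ 0   0   1     0   2 ]
  [ 0   0  -2     0  -4 ]
Add 2 times R3 to R4.
  [ 1  -3  0     6  -2 ]
  [ 0   1  0  -3/2   1 ]
  [ 0   0  1     0   2 ]
  [ 0   0  0     0   0 ]
Add 3 times R2 to R1.
  [ 1  0  0   3/2  1 ]
  [ 0  1  0  -3/2  1 ]
  [ 0  0  1     0  2 ]
  [ 0  0  0     0  0 ]

[[1, 0, 0, 3/2, 1], [0, 1, 0, -3/2, 1], [0, 0, 1, 0, 2], [0, 0, 0, 0, 0]]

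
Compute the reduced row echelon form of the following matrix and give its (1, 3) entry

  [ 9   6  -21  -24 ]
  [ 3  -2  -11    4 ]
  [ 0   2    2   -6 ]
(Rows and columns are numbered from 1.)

r1 := 1/9·r1
  [ 1  2/3  -7/3  -8/3 ]
  [ 3   -2   -11     4 ]
  [ 0    2     2    -6 ]
r2 := r2 − 3·r1
  [ 1  2/3  -7/3  -8/3 ]
  [ 0   -4    -4    12 ]
  [ 0    2     2    -6 ]
r2 := -1/4·r2
  [ 1  2/3  -7/3  -8/3 ]
  [ 0    1     1    -3 ]
  [ 0    2     2    -6 ]
r3 := r3 − 2·r2
  [ 1  2/3  -7/3  -8/3 ]
  [ 0    1     1    -3 ]
  [ 0    0     0     0 ]
r1 := r1 − 2/3·r2
  [ 1  0  -3  -2/3 ]
  [ 0  1   1    -3 ]
  [ 0  0   0     0 ]

-3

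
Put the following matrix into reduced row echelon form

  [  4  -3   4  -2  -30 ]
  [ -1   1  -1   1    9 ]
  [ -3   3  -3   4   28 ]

ρ1 ← 1/4·ρ1
  [  1  -3/4   1  -1/2  -15/2 ]
  [ -1     1  -1     1      9 ]
  [ -3     3  -3     4     28 ]
ρ2 ← ρ2 + ρ1
  [  1  -3/4   1  -1/2  -15/2 ]
  [  0   1/4   0   1/2    3/2 ]
  [ -3     3  -3     4     28 ]
ρ3 ← ρ3 + 3·ρ1
  [ 1  -3/4  1  -1/2  -15/2 ]
  [ 0   1/4  0   1/2    3/2 ]
  [ 0   3/4  0   5/2   11/2 ]
ρ2 ← 4·ρ2
  [ 1  -3/4  1  -1/2  -15/2 ]
  [ 0     1  0     2      6 ]
  [ 0   3/4  0   5/2   11/2 ]
ρ3 ← ρ3 − 3/4·ρ2
  [ 1  -3/4  1  -1/2  -15/2 ]
  [ 0     1  0     2      6 ]
  [ 0     0  0     1      1 ]
ρ2 ← ρ2 − 2·ρ3
  [ 1  -3/4  1  -1/2  -15/2 ]
  [ 0     1  0     0      4 ]
  [ 0     0  0     1      1 ]
ρ1 ← ρ1 + 1/2·ρ3
  [ 1  -3/4  1  0  -7 ]
  [ 0     1  0  0   4 ]
  [ 0     0  0  1   1 ]
ρ1 ← ρ1 + 3/4·ρ2
  [ 1  0  1  0  -4 ]
  [ 0  1  0  0   4 ]
  [ 0  0  0  1   1 ]

[[1, 0, 1, 0, -4], [0, 1, 0, 0, 4], [0, 0, 0, 1, 1]]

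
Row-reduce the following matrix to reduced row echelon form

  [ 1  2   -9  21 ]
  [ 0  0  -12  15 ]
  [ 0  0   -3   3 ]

[[1, 2, 0, 0], [0, 0, 1, 0], [0, 0, 0, 1]]

Multiply r2 by -1/12.
  [ 1  2  -9    21 ]
  [ 0  0   1  -5/4 ]
  [ 0  0  -3     3 ]
Add 3 times r2 to r3.
  [ 1  2  -9    21 ]
  [ 0  0   1  -5/4 ]
  [ 0  0   0  -3/4 ]
Multiply r3 by -4/3.
  [ 1  2  -9    21 ]
  [ 0  0   1  -5/4 ]
  [ 0  0   0     1 ]
Add 5/4 times r3 to r2.
  [ 1  2  -9  21 ]
  [ 0  0   1   0 ]
  [ 0  0   0   1 ]
Subtract 21 times r3 from r1.
  [ 1  2  -9  0 ]
  [ 0  0   1  0 ]
  [ 0  0   0  1 ]
Add 9 times r2 to r1.
  [ 1  2  0  0 ]
  [ 0  0  1  0 ]
  [ 0  0  0  1 ]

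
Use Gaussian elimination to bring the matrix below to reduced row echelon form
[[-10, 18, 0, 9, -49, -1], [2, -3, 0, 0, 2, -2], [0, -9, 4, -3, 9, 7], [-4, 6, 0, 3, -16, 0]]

ρ1 → -1/10·ρ1
  [  1  -9/5  0  -9/10  49/10  1/10 ]
  [  2    -3  0      0      2    -2 ]
  [  0    -9  4     -3      9     7 ]
  [ -4     6  0      3    -16     0 ]
ρ2 → ρ2 − 2·ρ1
  [  1  -9/5  0  -9/10  49/10   1/10 ]
  [  0   3/5  0    9/5  -39/5  -11/5 ]
  [  0    -9  4     -3      9      7 ]
  [ -4     6  0      3    -16      0 ]
ρ4 → ρ4 + 4·ρ1
  [ 1  -9/5  0  -9/10  49/10   1/10 ]
  [ 0   3/5  0    9/5  -39/5  -11/5 ]
  [ 0    -9  4     -3      9      7 ]
  [ 0  -6/5  0   -3/5   18/5    2/5 ]
ρ2 → 5/3·ρ2
  [ 1  -9/5  0  -9/10  49/10   1/10 ]
  [ 0     1  0      3    -13  -11/3 ]
  [ 0    -9  4     -3      9      7 ]
  [ 0  -6/5  0   -3/5   18/5    2/5 ]
ρ3 → ρ3 + 9·ρ2
  [ 1  -9/5  0  -9/10  49/10   1/10 ]
  [ 0     1  0      3    -13  -11/3 ]
  [ 0     0  4     24   -108    -26 ]
  [ 0  -6/5  0   -3/5   18/5    2/5 ]
ρ4 → ρ4 + 6/5·ρ2
  [ 1  -9/5  0  -9/10  49/10   1/10 ]
  [ 0     1  0      3    -13  -11/3 ]
  [ 0     0  4     24   -108    -26 ]
  [ 0     0  0      3    -12     -4 ]
ρ3 → 1/4·ρ3
  [ 1  -9/5  0  -9/10  49/10   1/10 ]
  [ 0     1  0      3    -13  -11/3 ]
  [ 0     0  1      6    -27  -13/2 ]
  [ 0     0  0      3    -12     -4 ]
ρ4 → 1/3·ρ4
  [ 1  -9/5  0  -9/10  49/10   1/10 ]
  [ 0     1  0      3    -13  -11/3 ]
  [ 0     0  1      6    -27  -13/2 ]
  [ 0     0  0      1     -4   -4/3 ]
ρ3 → ρ3 − 6·ρ4
  [ 1  -9/5  0  -9/10  49/10   1/10 ]
  [ 0     1  0      3    -13  -11/3 ]
  [ 0     0  1      0     -3    3/2 ]
  [ 0     0  0      1     -4   -4/3 ]
ρ2 → ρ2 − 3·ρ4
  [ 1  -9/5  0  -9/10  49/10  1/10 ]
  [ 0     1  0      0     -1   1/3 ]
  [ 0     0  1      0     -3   3/2 ]
  [ 0     0  0      1     -4  -4/3 ]
ρ1 → ρ1 + 9/10·ρ4
  [ 1  -9/5  0  0  13/10  -11/10 ]
  [ 0     1  0  0     -1     1/3 ]
  [ 0     0  1  0     -3     3/2 ]
  [ 0     0  0  1     -4    -4/3 ]
ρ1 → ρ1 + 9/5·ρ2
  [ 1  0  0  0  -1/2  -1/2 ]
  [ 0  1  0  0    -1   1/3 ]
  [ 0  0  1  0    -3   3/2 ]
  [ 0  0  0  1    -4  -4/3 ]

[[1, 0, 0, 0, -1/2, -1/2], [0, 1, 0, 0, -1, 1/3], [0, 0, 1, 0, -3, 3/2], [0, 0, 0, 1, -4, -4/3]]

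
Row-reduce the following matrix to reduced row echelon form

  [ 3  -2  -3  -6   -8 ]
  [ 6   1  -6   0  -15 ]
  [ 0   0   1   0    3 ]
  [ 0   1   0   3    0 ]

[[1, 0, 0, 0, 1/3], [0, 1, 0, 0, 1], [0, 0, 1, 0, 3], [0, 0, 0, 1, -1/3]]

R1 ← 1/3·R1
  [ 1  -2/3  -1  -2  -8/3 ]
  [ 6     1  -6   0   -15 ]
  [ 0     0   1   0     3 ]
  [ 0     1   0   3     0 ]
R2 ← R2 − 6·R1
  [ 1  -2/3  -1  -2  -8/3 ]
  [ 0     5   0  12     1 ]
  [ 0     0   1   0     3 ]
  [ 0     1   0   3     0 ]
R2 ← 1/5·R2
  [ 1  -2/3  -1    -2  -8/3 ]
  [ 0     1   0  12/5   1/5 ]
  [ 0     0   1     0     3 ]
  [ 0     1   0     3     0 ]
R4 ← R4 − R2
  [ 1  -2/3  -1    -2  -8/3 ]
  [ 0     1   0  12/5   1/5 ]
  [ 0     0   1     0     3 ]
  [ 0     0   0   3/5  -1/5 ]
R4 ← 5/3·R4
  [ 1  -2/3  -1    -2  -8/3 ]
  [ 0     1   0  12/5   1/5 ]
  [ 0     0   1     0     3 ]
  [ 0     0   0     1  -1/3 ]
R2 ← R2 − 12/5·R4
  [ 1  -2/3  -1  -2  -8/3 ]
  [ 0     1   0   0     1 ]
  [ 0     0   1   0     3 ]
  [ 0     0   0   1  -1/3 ]
R1 ← R1 + 2·R4
  [ 1  -2/3  -1  0  -10/3 ]
  [ 0     1   0  0      1 ]
  [ 0     0   1  0      3 ]
  [ 0     0   0  1   -1/3 ]
R1 ← R1 + R3
  [ 1  -2/3  0  0  -1/3 ]
  [ 0     1  0  0     1 ]
  [ 0     0  1  0     3 ]
  [ 0     0  0  1  -1/3 ]
R1 ← R1 + 2/3·R2
  [ 1  0  0  0   1/3 ]
  [ 0  1  0  0     1 ]
  [ 0  0  1  0     3 ]
  [ 0  0  0  1  -1/3 ]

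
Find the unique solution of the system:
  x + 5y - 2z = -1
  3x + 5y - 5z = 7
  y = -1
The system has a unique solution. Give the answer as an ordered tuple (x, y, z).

Form the augmented matrix and row-reduce:
  [ 1  5  -2  |  -1 ]
  [ 3  5  -5  |   7 ]
  [ 0  1   0  |  -1 ]
R2 := R2 − 3·R1
  [ 1    5  -2  |  -1 ]
  [ 0  -10   1  |  10 ]
  [ 0    1   0  |  -1 ]
R2 := -1/10·R2
  [ 1  5     -2  |  -1 ]
  [ 0  1  -1/10  |  -1 ]
  [ 0  1      0  |  -1 ]
R3 := R3 − R2
  [ 1  5     -2  |  -1 ]
  [ 0  1  -1/10  |  -1 ]
  [ 0  0   1/10  |   0 ]
R3 := 10·R3
  [ 1  5     -2  |  -1 ]
  [ 0  1  -1/10  |  -1 ]
  [ 0  0      1  |   0 ]
R2 := R2 + 1/10·R3
  [ 1  5  -2  |  -1 ]
  [ 0  1   0  |  -1 ]
  [ 0  0   1  |   0 ]
R1 := R1 + 2·R3
  [ 1  5  0  |  -1 ]
  [ 0  1  0  |  -1 ]
  [ 0  0  1  |   0 ]
R1 := R1 − 5·R2
  [ 1  0  0  |   4 ]
  [ 0  1  0  |  -1 ]
  [ 0  0  1  |   0 ]
Reading off the last column: x = 4, y = -1, z = 0.

(4, -1, 0)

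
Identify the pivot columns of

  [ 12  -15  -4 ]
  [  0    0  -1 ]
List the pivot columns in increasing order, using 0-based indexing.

r1 := 1/12·r1
  [ 1  -5/4  -1/3 ]
  [ 0     0    -1 ]
r2 := -1·r2
  [ 1  -5/4  -1/3 ]
  [ 0     0     1 ]
r1 := r1 + 1/3·r2
  [ 1  -5/4  0 ]
  [ 0     0  1 ]
Pivot columns are the columns containing a leading 1.

0, 2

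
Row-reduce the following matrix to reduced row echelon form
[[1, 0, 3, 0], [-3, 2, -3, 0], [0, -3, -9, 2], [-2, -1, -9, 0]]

[[1, 0, 3, 0], [0, 1, 3, 0], [0, 0, 0, 1], [0, 0, 0, 0]]

R2 := R2 + 3·R1
  [  1   0   3  0 ]
  [  0   2   6  0 ]
  [  0  -3  -9  2 ]
  [ -2  -1  -9  0 ]
R4 := R4 + 2·R1
  [ 1   0   3  0 ]
  [ 0   2   6  0 ]
  [ 0  -3  -9  2 ]
  [ 0  -1  -3  0 ]
R2 := 1/2·R2
  [ 1   0   3  0 ]
  [ 0   1   3  0 ]
  [ 0  -3  -9  2 ]
  [ 0  -1  -3  0 ]
R3 := R3 + 3·R2
  [ 1   0   3  0 ]
  [ 0   1   3  0 ]
  [ 0   0   0  2 ]
  [ 0  -1  -3  0 ]
R4 := R4 + R2
  [ 1  0  3  0 ]
  [ 0  1  3  0 ]
  [ 0  0  0  2 ]
  [ 0  0  0  0 ]
R3 := 1/2·R3
  [ 1  0  3  0 ]
  [ 0  1  3  0 ]
  [ 0  0  0  1 ]
  [ 0  0  0  0 ]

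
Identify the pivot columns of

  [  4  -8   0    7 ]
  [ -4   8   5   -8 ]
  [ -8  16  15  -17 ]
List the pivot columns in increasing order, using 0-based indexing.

0, 2

ρ1 → 1/4·ρ1
  [  1  -2   0  7/4 ]
  [ -4   8   5   -8 ]
  [ -8  16  15  -17 ]
ρ2 → ρ2 + 4·ρ1
  [  1  -2   0  7/4 ]
  [  0   0   5   -1 ]
  [ -8  16  15  -17 ]
ρ3 → ρ3 + 8·ρ1
  [ 1  -2   0  7/4 ]
  [ 0   0   5   -1 ]
  [ 0   0  15   -3 ]
ρ2 → 1/5·ρ2
  [ 1  -2   0   7/4 ]
  [ 0   0   1  -1/5 ]
  [ 0   0  15    -3 ]
ρ3 → ρ3 − 15·ρ2
  [ 1  -2  0   7/4 ]
  [ 0   0  1  -1/5 ]
  [ 0   0  0     0 ]
Pivot columns are the columns containing a leading 1.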